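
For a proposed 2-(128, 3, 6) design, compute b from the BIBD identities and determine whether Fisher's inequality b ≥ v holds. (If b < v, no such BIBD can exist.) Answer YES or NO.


b = λv(v − 1)/(k(k − 1)) = 6·128·127/(3·2) = 97536/6 = 16256.
Compare with v = 128: b ≥ v, so Fisher's inequality holds.

YES


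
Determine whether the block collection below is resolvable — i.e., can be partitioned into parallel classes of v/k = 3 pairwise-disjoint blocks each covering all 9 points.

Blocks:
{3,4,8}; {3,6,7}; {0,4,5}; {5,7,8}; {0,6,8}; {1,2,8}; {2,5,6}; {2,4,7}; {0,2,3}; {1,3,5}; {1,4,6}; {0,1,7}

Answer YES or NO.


v = 9, block size k = 3, number of blocks = 12.
For resolvability, blocks must partition into parallel classes of size v/k = 3.
Total blocks must therefore be a multiple of 3: 12 = 3·4 + 0 ⇒ divisible ✓.
Greedy packing gives 4 candidate class(es). Each should be a full parallel class (size 3, covers all 9 points).
  Class 1 (3 blocks): {3,4,8}; {2,5,6}; {0,1,7}. Points covered: [0, 1, 2, 3, 4, 5, 6, 7, 8].
  Class 2 (3 blocks): {3,6,7}; {0,4,5}; {1,2,8}. Points covered: [0, 1, 2, 3, 4, 5, 6, 7, 8].
  Class 3 (3 blocks): {5,7,8}; {0,2,3}; {1,4,6}. Points covered: [0, 1, 2, 3, 4, 5, 6, 7, 8].
  Class 4 (3 blocks): {0,6,8}; {2,4,7}; {1,3,5}. Points covered: [0, 1, 2, 3, 4, 5, 6, 7, 8].
All classes full (size 3)? YES. All classes cover every point? YES.
Resolvable? YES.

YES


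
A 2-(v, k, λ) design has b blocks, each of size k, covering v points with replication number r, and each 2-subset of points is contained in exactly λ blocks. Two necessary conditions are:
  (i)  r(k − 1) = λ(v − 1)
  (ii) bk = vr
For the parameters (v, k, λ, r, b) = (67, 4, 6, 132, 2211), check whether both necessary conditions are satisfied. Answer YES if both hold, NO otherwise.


Condition (i): r(k − 1) = 132·3 = 396; λ(v − 1) = 6·66 = 396. Match? YES.
Condition (ii): bk = 2211·4 = 8844; vr = 67·132 = 8844. Match? YES.
Both conditions hold? YES.

YES


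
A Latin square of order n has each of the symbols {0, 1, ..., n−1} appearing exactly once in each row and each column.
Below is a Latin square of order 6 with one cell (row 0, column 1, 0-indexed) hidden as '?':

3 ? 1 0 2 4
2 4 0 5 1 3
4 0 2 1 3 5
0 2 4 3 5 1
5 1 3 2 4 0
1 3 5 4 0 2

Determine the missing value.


Row 0 contains symbols [0, 1, 2, 3, 4] — missing [5].
Column 1 contains symbols [0, 1, 2, 3, 4] — missing [5].
The missing symbol must appear in both missing sets; intersection = [5].
Therefore the hidden value is 5.

Missing value = 5.


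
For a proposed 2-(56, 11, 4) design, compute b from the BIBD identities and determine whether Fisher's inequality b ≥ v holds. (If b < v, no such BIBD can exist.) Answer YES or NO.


r = λ(v − 1)/(k − 1) = 4·55/10 = 22.
b = vr/k = 56·22/11 = 112.
Fisher's inequality: b ≥ v ⇔ 112 ≥ 56? YES.

YES


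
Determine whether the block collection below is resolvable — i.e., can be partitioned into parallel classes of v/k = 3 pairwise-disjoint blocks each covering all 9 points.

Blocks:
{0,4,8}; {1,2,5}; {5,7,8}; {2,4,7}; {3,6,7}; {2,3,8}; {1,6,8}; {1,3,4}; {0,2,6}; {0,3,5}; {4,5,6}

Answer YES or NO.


v = 9, block size k = 3, number of blocks = 11.
For resolvability, blocks must partition into parallel classes of size v/k = 3.
Total blocks must therefore be a multiple of 3: 11 = 3·3 + 2 ⇒ not divisible ✗.
Resolvable? NO.

NO


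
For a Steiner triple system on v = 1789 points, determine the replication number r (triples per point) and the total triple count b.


An STS(v) is a 2-(v, 3, 1) BIBD: block size k = 3, λ = 1.
Replication: r(k − 1) = λ(v − 1) ⇒ r·2 = 1789 − 1 = 1788 ⇒ r = 894.
Block count: b = v(v − 1)/6 = 1789·1788/6 = 3198732/6 = 533122.
(Check via bk = vr: 533122·3 = 1599366 = 1789·894 = 1599366 ✓.)

r = 894, b = 533122.


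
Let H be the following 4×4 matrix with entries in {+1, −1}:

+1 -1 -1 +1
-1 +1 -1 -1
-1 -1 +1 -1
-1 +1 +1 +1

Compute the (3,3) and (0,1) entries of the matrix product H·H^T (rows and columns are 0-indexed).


Row 0 of H: [1, -1, -1, 1].
Row 1 of H: [-1, 1, -1, -1].
Row 3 of H: [-1, 1, 1, 1].
(H·H^T)[3][3] = Σ_j H[3][j]·H[3][j] = (-1)² + (1)² + (1)² + (1)² = 1 + 1 + 1 + 1 = 4.
(H·H^T)[0][1] = Σ_j H[0][j]·H[1][j] = (1)·(-1) + (-1)·(1) + (-1)·(-1) + (1)·(-1) = -1 + -1 + 1 + -1 = -2.
Rows 0 and 1 are not orthogonal (dot product = -2 ≠ 0), so H is not a Hadamard matrix.

(3,3) entry = 4; (0,1) entry = -2.


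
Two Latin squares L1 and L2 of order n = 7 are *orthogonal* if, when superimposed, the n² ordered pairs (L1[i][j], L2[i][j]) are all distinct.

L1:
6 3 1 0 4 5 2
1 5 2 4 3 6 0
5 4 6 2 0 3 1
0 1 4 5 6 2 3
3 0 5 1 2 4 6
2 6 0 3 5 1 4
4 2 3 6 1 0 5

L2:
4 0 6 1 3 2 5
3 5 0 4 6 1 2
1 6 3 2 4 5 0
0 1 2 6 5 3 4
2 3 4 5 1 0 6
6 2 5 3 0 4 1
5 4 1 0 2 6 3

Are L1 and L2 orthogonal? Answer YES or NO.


Form the n² = 49 superimposed pairs (L1[i][j], L2[i][j]), row by row (rows and columns indexed from 0):
row 0: (6,4) (3,0) (1,6) (0,1) (4,3) (5,2) (2,5)
row 1: (1,3) (5,5) (2,0) (4,4) (3,6) (6,1) (0,2)
row 2: (5,1) (4,6) (6,3) (2,2) (0,4) (3,5) (1,0)
row 3: (0,0) (1,1) (4,2) (5,6) (6,5) (2,3) (3,4)
row 4: (3,2) (0,3) (5,4) (1,5) (2,1) (4,0) (6,6)
row 5: (2,6) (6,2) (0,5) (3,3) (5,0) (1,4) (4,1)
row 6: (4,5) (2,4) (3,1) (6,0) (1,2) (0,6) (5,3)
Orthogonality requires all 49 pairs distinct.
Check by first coordinate: for each symbol s of L1, list the L2 entries in the n cells where L1 = s; they must all differ.
  L1 = 0: L2 entries (in reading order) 1, 2, 4, 0, 3, 5, 6 — all 7 distinct ✓
  L1 = 1: L2 entries (in reading order) 6, 3, 0, 1, 5, 4, 2 — all 7 distinct ✓
  L1 = 2: L2 entries (in reading order) 5, 0, 2, 3, 1, 6, 4 — all 7 distinct ✓
  L1 = 3: L2 entries (in reading order) 0, 6, 5, 4, 2, 3, 1 — all 7 distinct ✓
  L1 = 4: L2 entries (in reading order) 3, 4, 6, 2, 0, 1, 5 — all 7 distinct ✓
  L1 = 5: L2 entries (in reading order) 2, 5, 1, 6, 4, 0, 3 — all 7 distinct ✓
  L1 = 6: L2 entries (in reading order) 4, 1, 3, 5, 6, 2, 0 — all 7 distinct ✓
Every symbol of L1 meets every symbol of L2 exactly once, so all 49 pairs are distinct (49 of 49).
Conclusion: YES.

YES


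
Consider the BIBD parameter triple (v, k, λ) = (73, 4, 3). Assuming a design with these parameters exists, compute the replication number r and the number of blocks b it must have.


Any 2-(v, k, λ) BIBD satisfies two necessary conditions:
  (i)  Each point sits in r blocks, and counting incidences through any fixed point gives r(k − 1) = λ(v − 1), so r = λ(v − 1)/(k − 1).
  (ii) Total incidences bk = vr, so b = vr/k.
Step 1: r = λ(v − 1)/(k − 1) = 3·(73 − 1)/(4 − 1) = 3·72/3 = 216/3 = 72.
Step 2: b = vr/k = 73·72/4 = 5256/4 = 1314.
Check integrality: r = 72 ∈ Z ✓, b = 1314 ∈ Z ✓.
(These identities are necessary conditions: they determine r and b for any design with these parameters, but do not by themselves prove that one exists.)

r = 72, b = 1314.


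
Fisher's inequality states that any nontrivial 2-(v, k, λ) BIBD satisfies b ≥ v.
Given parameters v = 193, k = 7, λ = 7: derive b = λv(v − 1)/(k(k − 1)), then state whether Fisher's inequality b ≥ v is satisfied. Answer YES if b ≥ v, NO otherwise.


r = λ(v − 1)/(k − 1) = 7·192/6 = 224.
b = vr/k = 193·224/7 = 6176.
Fisher's inequality: b ≥ v ⇔ 6176 ≥ 193? YES.

YES


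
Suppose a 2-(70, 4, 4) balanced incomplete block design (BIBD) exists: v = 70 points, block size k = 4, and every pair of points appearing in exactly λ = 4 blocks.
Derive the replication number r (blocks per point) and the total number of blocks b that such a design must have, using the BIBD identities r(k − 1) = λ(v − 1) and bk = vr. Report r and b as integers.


Any 2-(v, k, λ) BIBD satisfies two necessary conditions:
  (i)  Each point sits in r blocks, and counting incidences through any fixed point gives r(k − 1) = λ(v − 1), so r = λ(v − 1)/(k − 1).
  (ii) Total incidences bk = vr, so b = vr/k.
Step 1: r = λ(v − 1)/(k − 1) = 4·(70 − 1)/(4 − 1) = 4·69/3 = 276/3 = 92.
Step 2: b = vr/k = 70·92/4 = 6440/4 = 1610.
Check integrality: r = 92 ∈ Z ✓, b = 1610 ∈ Z ✓.
(These identities are necessary conditions: they determine r and b for any design with these parameters, but do not by themselves prove that one exists.)

r = 92, b = 1610.


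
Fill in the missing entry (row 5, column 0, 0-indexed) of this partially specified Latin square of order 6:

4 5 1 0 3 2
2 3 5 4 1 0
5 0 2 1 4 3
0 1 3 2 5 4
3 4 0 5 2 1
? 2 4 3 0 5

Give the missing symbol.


Row 5 contains symbols [0, 2, 3, 4, 5] — missing [1].
Column 0 contains symbols [0, 2, 3, 4, 5] — missing [1].
The missing symbol must appear in both missing sets; intersection = [1].
Therefore the hidden value is 1.

Missing value = 1.


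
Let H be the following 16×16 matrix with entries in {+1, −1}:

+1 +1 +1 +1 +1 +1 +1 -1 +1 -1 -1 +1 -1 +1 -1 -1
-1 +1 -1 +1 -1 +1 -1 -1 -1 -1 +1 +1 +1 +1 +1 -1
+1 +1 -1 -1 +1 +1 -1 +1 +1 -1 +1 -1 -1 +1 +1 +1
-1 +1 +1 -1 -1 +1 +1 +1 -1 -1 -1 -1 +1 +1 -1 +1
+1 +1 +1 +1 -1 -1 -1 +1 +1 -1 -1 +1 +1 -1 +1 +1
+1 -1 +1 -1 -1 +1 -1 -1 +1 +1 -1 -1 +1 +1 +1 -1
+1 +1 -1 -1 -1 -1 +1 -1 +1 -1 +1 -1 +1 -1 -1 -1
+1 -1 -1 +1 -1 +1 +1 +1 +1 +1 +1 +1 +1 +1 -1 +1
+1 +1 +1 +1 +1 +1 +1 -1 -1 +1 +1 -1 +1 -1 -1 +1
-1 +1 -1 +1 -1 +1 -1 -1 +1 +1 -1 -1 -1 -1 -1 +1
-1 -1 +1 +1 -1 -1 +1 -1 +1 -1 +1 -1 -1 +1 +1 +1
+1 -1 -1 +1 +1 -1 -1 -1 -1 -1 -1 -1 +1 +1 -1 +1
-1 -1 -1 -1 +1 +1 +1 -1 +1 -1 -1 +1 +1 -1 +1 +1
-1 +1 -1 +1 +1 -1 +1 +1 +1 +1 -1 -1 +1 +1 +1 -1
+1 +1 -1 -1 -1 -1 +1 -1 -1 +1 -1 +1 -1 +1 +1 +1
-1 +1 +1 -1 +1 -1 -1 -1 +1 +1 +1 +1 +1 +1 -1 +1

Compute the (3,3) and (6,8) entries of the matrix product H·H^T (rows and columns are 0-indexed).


Row 3 of H: [-1, 1, 1, -1, -1, 1, 1, 1, -1, -1, -1, -1, 1, 1, -1, 1].
Row 6 of H: [1, 1, -1, -1, -1, -1, 1, -1, 1, -1, 1, -1, 1, -1, -1, -1].
Row 8 of H: [1, 1, 1, 1, 1, 1, 1, -1, -1, 1, 1, -1, 1, -1, -1, 1].
(H·H^T)[3][3] = Σ_j H[3][j]·H[3][j] = (-1)² + (1)² + (1)² + (-1)² + (-1)² + (1)² + (1)² + (1)² + (-1)² + (-1)² + (-1)² + (-1)² + (1)² + (1)² + (-1)² + (1)² = 1 + 1 + 1 + 1 + 1 + 1 + 1 + 1 + 1 + 1 + 1 + 1 + 1 + 1 + 1 + 1 = 16.
(H·H^T)[6][8] = Σ_j H[6][j]·H[8][j] = (1)·(1) + (1)·(1) + (-1)·(1) + (-1)·(1) + (-1)·(1) + (-1)·(1) + (1)·(1) + (-1)·(-1) + (1)·(-1) + (-1)·(1) + (1)·(1) + (-1)·(-1) + (1)·(1) + (-1)·(-1) + (-1)·(-1) + (-1)·(1) = 1 + 1 + -1 + -1 + -1 + -1 + 1 + 1 + -1 + -1 + 1 + 1 + 1 + 1 + 1 + -1 = 2.
Rows 6 and 8 are not orthogonal (dot product = 2 ≠ 0), so H is not a Hadamard matrix.

(3,3) entry = 16; (6,8) entry = 2.


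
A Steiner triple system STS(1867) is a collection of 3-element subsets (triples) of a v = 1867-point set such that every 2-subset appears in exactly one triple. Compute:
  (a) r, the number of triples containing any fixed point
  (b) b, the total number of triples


An STS(v) is a 2-(v, 3, 1) BIBD: block size k = 3, λ = 1.
Replication: r(k − 1) = λ(v − 1) ⇒ r·2 = 1867 − 1 = 1866 ⇒ r = 933.
Block count: bk = vr ⇒ b·3 = 1867·933 = 1741911 ⇒ b = 580637.

r = 933, b = 580637.


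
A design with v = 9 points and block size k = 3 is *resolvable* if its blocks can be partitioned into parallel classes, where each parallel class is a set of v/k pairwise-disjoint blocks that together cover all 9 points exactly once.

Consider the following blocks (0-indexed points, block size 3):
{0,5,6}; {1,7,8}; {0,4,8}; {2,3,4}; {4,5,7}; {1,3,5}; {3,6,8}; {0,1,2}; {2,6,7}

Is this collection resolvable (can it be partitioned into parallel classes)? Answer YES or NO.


v = 9, block size k = 3, number of blocks = 9.
For resolvability, blocks must partition into parallel classes of size v/k = 3.
Total blocks must therefore be a multiple of 3: 9 = 3·3 + 0 ⇒ divisible ✓.
Greedy packing gives 3 candidate class(es). Each should be a full parallel class (size 3, covers all 9 points).
  Class 1 (3 blocks): {0,5,6}; {1,7,8}; {2,3,4}. Points covered: [0, 1, 2, 3, 4, 5, 6, 7, 8].
  Class 2 (3 blocks): {0,4,8}; {1,3,5}; {2,6,7}. Points covered: [0, 1, 2, 3, 4, 5, 6, 7, 8].
  Class 3 (3 blocks): {4,5,7}; {3,6,8}; {0,1,2}. Points covered: [0, 1, 2, 3, 4, 5, 6, 7, 8].
All classes full (size 3)? YES. All classes cover every point? YES.
Resolvable? YES.

YES


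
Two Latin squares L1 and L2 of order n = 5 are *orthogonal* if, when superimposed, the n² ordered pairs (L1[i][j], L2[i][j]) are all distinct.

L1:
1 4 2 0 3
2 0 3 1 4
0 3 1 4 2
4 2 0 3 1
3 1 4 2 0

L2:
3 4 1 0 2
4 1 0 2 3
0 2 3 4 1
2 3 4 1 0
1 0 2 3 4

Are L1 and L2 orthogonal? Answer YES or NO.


Form the n² = 25 superimposed pairs (L1[i][j], L2[i][j]), row by row (rows and columns indexed from 0):
row 0: (1,3) (4,4) (2,1) (0,0) (3,2)
row 1: (2,4) (0,1) (3,0) (1,2) (4,3)
row 2: (0,0) (3,2) (1,3) (4,4) (2,1)
row 3: (4,2) (2,3) (0,4) (3,1) (1,0)
row 4: (3,1) (1,0) (4,2) (2,3) (0,4)
Orthogonality requires all 25 pairs distinct.
But the pair (0,0) repeats: cell (0,3) has L1 = 0, L2 = 0, and cell (2,0) has L1 = 0, L2 = 0.
A repeated pair means some other pair never occurs (only 15 distinct pairs out of 25), so the squares are not orthogonal.
Conclusion: NO.

NO


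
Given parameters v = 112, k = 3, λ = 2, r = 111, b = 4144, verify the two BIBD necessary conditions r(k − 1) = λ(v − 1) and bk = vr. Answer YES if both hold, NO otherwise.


Condition (i): r(k − 1) = 111·2 = 222; λ(v − 1) = 2·111 = 222. Match? YES.
Condition (ii): bk = 4144·3 = 12432; vr = 112·111 = 12432. Match? YES.
Both conditions hold? YES.

YES


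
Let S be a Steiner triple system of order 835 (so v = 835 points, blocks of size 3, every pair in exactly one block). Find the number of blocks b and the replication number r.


An STS(v) is a 2-(v, 3, 1) BIBD: block size k = 3, λ = 1.
Replication: r(k − 1) = λ(v − 1) ⇒ r·2 = 835 − 1 = 834 ⇒ r = 417.
Block count: b = v(v − 1)/6 = 835·834/6 = 696390/6 = 116065.

r = 417, b = 116065.


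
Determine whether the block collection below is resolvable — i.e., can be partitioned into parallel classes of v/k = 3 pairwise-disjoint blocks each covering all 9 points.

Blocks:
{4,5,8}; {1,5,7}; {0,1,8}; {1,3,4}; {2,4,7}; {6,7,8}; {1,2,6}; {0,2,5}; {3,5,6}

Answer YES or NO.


v = 9, block size k = 3, number of blocks = 9.
For resolvability, blocks must partition into parallel classes of size v/k = 3.
Total blocks must therefore be a multiple of 3: 9 = 3·3 + 0 ⇒ divisible ✓.
Consider block {4,5,8}. The only other block(s) in the collection disjoint from it are {1,2,6} — just 1 block(s). Any parallel class containing {4,5,8} would need 2 other blocks each disjoint from it, so no parallel class of size 3 can contain {4,5,8}.
Since every block must belong to some parallel class in a resolution, the collection cannot be partitioned into parallel classes.
Resolvable? NO.

NO


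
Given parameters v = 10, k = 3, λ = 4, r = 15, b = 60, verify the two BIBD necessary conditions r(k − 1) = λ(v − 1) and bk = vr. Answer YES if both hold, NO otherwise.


Condition (i): r(k − 1) = 15·2 = 30; λ(v − 1) = 4·9 = 36. Match? NO.
Condition (ii): bk = 60·3 = 180; vr = 10·15 = 150. Match? NO.
Both conditions hold? NO.

NO


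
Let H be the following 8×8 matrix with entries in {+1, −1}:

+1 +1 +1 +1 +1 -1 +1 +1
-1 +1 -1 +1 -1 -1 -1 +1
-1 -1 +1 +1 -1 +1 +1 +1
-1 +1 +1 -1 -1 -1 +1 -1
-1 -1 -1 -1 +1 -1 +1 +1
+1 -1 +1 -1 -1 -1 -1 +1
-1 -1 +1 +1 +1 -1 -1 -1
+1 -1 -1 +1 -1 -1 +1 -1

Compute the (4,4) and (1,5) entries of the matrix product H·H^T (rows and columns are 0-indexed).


Row 1 of H: [-1, 1, -1, 1, -1, -1, -1, 1].
Row 4 of H: [-1, -1, -1, -1, 1, -1, 1, 1].
Row 5 of H: [1, -1, 1, -1, -1, -1, -1, 1].
(H·H^T)[4][4] = Σ_j H[4][j]·H[4][j] = (-1)² + (-1)² + (-1)² + (-1)² + (1)² + (-1)² + (1)² + (1)² = 1 + 1 + 1 + 1 + 1 + 1 + 1 + 1 = 8.
(H·H^T)[1][5] = Σ_j H[1][j]·H[5][j] = (-1)·(1) + (1)·(-1) + (-1)·(1) + (1)·(-1) + (-1)·(-1) + (-1)·(-1) + (-1)·(-1) + (1)·(1) = -1 + -1 + -1 + -1 + 1 + 1 + 1 + 1 = 0.
So rows 1 and 5 are orthogonal; the diagonal entry equals n = 8.

(4,4) entry = 8; (1,5) entry = 0.


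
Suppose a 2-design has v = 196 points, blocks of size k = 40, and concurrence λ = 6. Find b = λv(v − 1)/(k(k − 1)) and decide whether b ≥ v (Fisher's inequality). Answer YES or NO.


b = λv(v − 1)/(k(k − 1)) = 6·196·195/(40·39) = 229320/1560 = 147.
Compare with v = 196: b < v, so Fisher's inequality fails.

NO


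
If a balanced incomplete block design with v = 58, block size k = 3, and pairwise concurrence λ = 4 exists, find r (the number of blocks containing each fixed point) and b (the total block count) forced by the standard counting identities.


Any 2-(v, k, λ) BIBD satisfies two necessary conditions:
  (i)  Each point sits in r blocks, and counting incidences through any fixed point gives r(k − 1) = λ(v − 1), so r = λ(v − 1)/(k − 1).
  (ii) Total incidences bk = vr, so b = vr/k.
Step 1: r = λ(v − 1)/(k − 1) = 4·(58 − 1)/(3 − 1) = 4·57/2 = 228/2 = 114.
Step 2: b = vr/k = 58·114/3 = 6612/3 = 2204.
Check integrality: r = 114 ∈ Z ✓, b = 2204 ∈ Z ✓.
(These identities are necessary conditions: they determine r and b for any design with these parameters, but do not by themselves prove that one exists.)

r = 114, b = 2204.


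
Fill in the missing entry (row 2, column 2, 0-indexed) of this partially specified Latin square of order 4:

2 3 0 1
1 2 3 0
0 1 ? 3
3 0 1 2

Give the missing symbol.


Row 2 contains symbols [0, 1, 3] — missing [2].
Column 2 contains symbols [0, 1, 3] — missing [2].
The missing symbol must appear in both missing sets; intersection = [2].
Therefore the hidden value is 2.

Missing value = 2.


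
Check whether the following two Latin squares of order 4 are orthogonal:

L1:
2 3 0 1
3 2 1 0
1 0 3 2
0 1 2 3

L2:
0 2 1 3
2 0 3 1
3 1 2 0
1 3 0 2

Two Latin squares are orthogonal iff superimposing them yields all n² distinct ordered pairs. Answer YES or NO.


Form the n² = 16 superimposed pairs (L1[i][j], L2[i][j]), row by row (rows and columns indexed from 0):
row 0: (2,0) (3,2) (0,1) (1,3)
row 1: (3,2) (2,0) (1,3) (0,1)
row 2: (1,3) (0,1) (3,2) (2,0)
row 3: (0,1) (1,3) (2,0) (3,2)
Orthogonality requires all 16 pairs distinct.
But the pair (3,2) repeats: cell (0,1) has L1 = 3, L2 = 2, and cell (1,0) has L1 = 3, L2 = 2.
A repeated pair means some other pair never occurs (only 4 distinct pairs out of 16), so the squares are not orthogonal.
Conclusion: NO.

NO


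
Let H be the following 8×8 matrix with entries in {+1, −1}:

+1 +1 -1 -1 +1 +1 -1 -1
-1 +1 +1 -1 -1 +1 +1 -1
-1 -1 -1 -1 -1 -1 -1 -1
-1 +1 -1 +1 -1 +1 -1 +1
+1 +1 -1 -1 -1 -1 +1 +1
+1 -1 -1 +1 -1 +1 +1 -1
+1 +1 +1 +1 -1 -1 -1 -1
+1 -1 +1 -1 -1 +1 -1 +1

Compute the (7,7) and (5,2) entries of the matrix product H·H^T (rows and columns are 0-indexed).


Row 2 of H: [-1, -1, -1, -1, -1, -1, -1, -1].
Row 5 of H: [1, -1, -1, 1, -1, 1, 1, -1].
Row 7 of H: [1, -1, 1, -1, -1, 1, -1, 1].
(H·H^T)[7][7] = Σ_j H[7][j]·H[7][j] = (1)² + (-1)² + (1)² + (-1)² + (-1)² + (1)² + (-1)² + (1)² = 1 + 1 + 1 + 1 + 1 + 1 + 1 + 1 = 8.
(H·H^T)[5][2] = Σ_j H[5][j]·H[2][j] = (1)·(-1) + (-1)·(-1) + (-1)·(-1) + (1)·(-1) + (-1)·(-1) + (1)·(-1) + (1)·(-1) + (-1)·(-1) = -1 + 1 + 1 + -1 + 1 + -1 + -1 + 1 = 0.
So rows 5 and 2 are orthogonal; the diagonal entry equals n = 8.

(7,7) entry = 8; (5,2) entry = 0.


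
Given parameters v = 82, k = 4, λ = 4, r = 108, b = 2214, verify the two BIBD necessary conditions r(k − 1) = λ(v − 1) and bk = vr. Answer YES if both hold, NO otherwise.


Condition (i): r(k − 1) = 108·3 = 324; λ(v − 1) = 4·81 = 324. Match? YES.
Condition (ii): bk = 2214·4 = 8856; vr = 82·108 = 8856. Match? YES.
Both conditions hold? YES.

YES


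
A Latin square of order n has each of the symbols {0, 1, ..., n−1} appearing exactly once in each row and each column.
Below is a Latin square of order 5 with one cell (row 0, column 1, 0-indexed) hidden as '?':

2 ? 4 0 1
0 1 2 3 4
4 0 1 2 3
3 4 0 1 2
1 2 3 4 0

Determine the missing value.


Row 0 contains symbols [0, 1, 2, 4] — missing [3].
Column 1 contains symbols [0, 1, 2, 4] — missing [3].
The missing symbol must appear in both missing sets; intersection = [3].
Therefore the hidden value is 3.

Missing value = 3.


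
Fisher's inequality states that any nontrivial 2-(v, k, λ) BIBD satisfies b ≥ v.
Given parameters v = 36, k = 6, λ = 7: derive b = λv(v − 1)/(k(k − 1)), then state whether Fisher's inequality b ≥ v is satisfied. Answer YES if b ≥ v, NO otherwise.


b = λv(v − 1)/(k(k − 1)) = 7·36·35/(6·5) = 8820/30 = 294.
Compare with v = 36: b ≥ v, so Fisher's inequality holds.

YES


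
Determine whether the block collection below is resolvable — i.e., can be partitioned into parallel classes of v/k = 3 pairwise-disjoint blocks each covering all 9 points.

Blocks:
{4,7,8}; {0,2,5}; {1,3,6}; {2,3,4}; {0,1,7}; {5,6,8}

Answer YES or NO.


v = 9, block size k = 3, number of blocks = 6.
For resolvability, blocks must partition into parallel classes of size v/k = 3.
Total blocks must therefore be a multiple of 3: 6 = 3·2 + 0 ⇒ divisible ✓.
Greedy packing gives 2 candidate class(es). Each should be a full parallel class (size 3, covers all 9 points).
  Class 1 (3 blocks): {4,7,8}; {0,2,5}; {1,3,6}. Points covered: [0, 1, 2, 3, 4, 5, 6, 7, 8].
  Class 2 (3 blocks): {2,3,4}; {0,1,7}; {5,6,8}. Points covered: [0, 1, 2, 3, 4, 5, 6, 7, 8].
All classes full (size 3)? YES. All classes cover every point? YES.
Resolvable? YES.

YES


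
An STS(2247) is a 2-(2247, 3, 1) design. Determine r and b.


An STS(v) is a 2-(v, 3, 1) BIBD: block size k = 3, λ = 1.
Replication: r(k − 1) = λ(v − 1) ⇒ r·2 = 2247 − 1 = 2246 ⇒ r = 1123.
Block count: b = v(v − 1)/6 = 2247·2246/6 = 5046762/6 = 841127.

r = 1123, b = 841127.


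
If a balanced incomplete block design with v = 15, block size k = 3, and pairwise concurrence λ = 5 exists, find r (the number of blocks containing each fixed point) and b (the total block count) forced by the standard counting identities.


Any 2-(v, k, λ) BIBD satisfies two necessary conditions:
  (i)  Each point sits in r blocks, and counting incidences through any fixed point gives r(k − 1) = λ(v − 1), so r = λ(v − 1)/(k − 1).
  (ii) Total incidences bk = vr, so b = vr/k.
Step 1: r = λ(v − 1)/(k − 1) = 5·(15 − 1)/(3 − 1) = 5·14/2 = 70/2 = 35.
Step 2: b = vr/k = 15·35/3 = 525/3 = 175.
Check integrality: r = 35 ∈ Z ✓, b = 175 ∈ Z ✓.
(These identities are necessary conditions: they determine r and b for any design with these parameters, but do not by themselves prove that one exists.)

r = 35, b = 175.


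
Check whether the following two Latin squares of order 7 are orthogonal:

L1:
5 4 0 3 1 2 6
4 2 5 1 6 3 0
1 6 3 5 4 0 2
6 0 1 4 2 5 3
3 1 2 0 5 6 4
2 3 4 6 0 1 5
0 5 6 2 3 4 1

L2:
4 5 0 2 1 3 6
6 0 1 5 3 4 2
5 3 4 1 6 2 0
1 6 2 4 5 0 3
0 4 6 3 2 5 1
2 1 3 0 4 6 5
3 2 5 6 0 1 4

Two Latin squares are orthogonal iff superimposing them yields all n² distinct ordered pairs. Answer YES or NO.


Form the n² = 49 superimposed pairs (L1[i][j], L2[i][j]), row by row (rows and columns indexed from 0):
row 0: (5,4) (4,5) (0,0) (3,2) (1,1) (2,3) (6,6)
row 1: (4,6) (2,0) (5,1) (1,5) (6,3) (3,4) (0,2)
row 2: (1,5) (6,3) (3,4) (5,1) (4,6) (0,2) (2,0)
row 3: (6,1) (0,6) (1,2) (4,4) (2,5) (5,0) (3,3)
row 4: (3,0) (1,4) (2,6) (0,3) (5,2) (6,5) (4,1)
row 5: (2,2) (3,1) (4,3) (6,0) (0,4) (1,6) (5,5)
row 6: (0,3) (5,2) (6,5) (2,6) (3,0) (4,1) (1,4)
Orthogonality requires all 49 pairs distinct.
But the pair (1,5) repeats: cell (1,3) has L1 = 1, L2 = 5, and cell (2,0) has L1 = 1, L2 = 5.
A repeated pair means some other pair never occurs (only 35 distinct pairs out of 49), so the squares are not orthogonal.
Conclusion: NO.

NO


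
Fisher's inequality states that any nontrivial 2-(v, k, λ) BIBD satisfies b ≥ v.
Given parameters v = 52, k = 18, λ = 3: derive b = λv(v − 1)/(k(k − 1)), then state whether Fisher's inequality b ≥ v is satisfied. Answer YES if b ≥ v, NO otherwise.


b = λv(v − 1)/(k(k − 1)) = 3·52·51/(18·17) = 7956/306 = 26.
Compare with v = 52: b < v, so Fisher's inequality fails.

NO


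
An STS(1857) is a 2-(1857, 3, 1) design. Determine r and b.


An STS(v) is a 2-(v, 3, 1) BIBD: block size k = 3, λ = 1.
Replication: r(k − 1) = λ(v − 1) ⇒ r·2 = 1857 − 1 = 1856 ⇒ r = 928.
Block count: b = v(v − 1)/6 = 1857·1856/6 = 3446592/6 = 574432.

r = 928, b = 574432.


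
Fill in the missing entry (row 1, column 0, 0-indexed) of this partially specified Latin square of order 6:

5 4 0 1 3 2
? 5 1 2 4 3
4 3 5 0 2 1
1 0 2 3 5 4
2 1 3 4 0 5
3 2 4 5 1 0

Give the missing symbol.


Row 1 contains symbols [1, 2, 3, 4, 5] — missing [0].
Column 0 contains symbols [1, 2, 3, 4, 5] — missing [0].
The missing symbol must appear in both missing sets; intersection = [0].
Therefore the hidden value is 0.

Missing value = 0.


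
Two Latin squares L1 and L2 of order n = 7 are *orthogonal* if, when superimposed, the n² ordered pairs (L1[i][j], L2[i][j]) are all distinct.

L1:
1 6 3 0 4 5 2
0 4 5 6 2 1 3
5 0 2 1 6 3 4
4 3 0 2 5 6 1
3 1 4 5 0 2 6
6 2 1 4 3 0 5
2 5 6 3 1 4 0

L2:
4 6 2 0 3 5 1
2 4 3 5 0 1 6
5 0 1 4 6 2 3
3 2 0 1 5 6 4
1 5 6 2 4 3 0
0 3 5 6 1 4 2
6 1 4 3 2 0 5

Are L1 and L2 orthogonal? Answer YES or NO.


Form the n² = 49 superimposed pairs (L1[i][j], L2[i][j]), row by row (rows and columns indexed from 0):
row 0: (1,4) (6,6) (3,2) (0,0) (4,3) (5,5) (2,1)
row 1: (0,2) (4,4) (5,3) (6,5) (2,0) (1,1) (3,6)
row 2: (5,5) (0,0) (2,1) (1,4) (6,6) (3,2) (4,3)
row 3: (4,3) (3,2) (0,0) (2,1) (5,5) (6,6) (1,4)
row 4: (3,1) (1,5) (4,6) (5,2) (0,4) (2,3) (6,0)
row 5: (6,0) (2,3) (1,5) (4,6) (3,1) (0,4) (5,2)
row 6: (2,6) (5,1) (6,4) (3,3) (1,2) (4,0) (0,5)
Orthogonality requires all 49 pairs distinct.
But the pair (5,5) repeats: cell (0,5) has L1 = 5, L2 = 5, and cell (2,0) has L1 = 5, L2 = 5.
A repeated pair means some other pair never occurs (only 28 distinct pairs out of 49), so the squares are not orthogonal.
Conclusion: NO.

NO


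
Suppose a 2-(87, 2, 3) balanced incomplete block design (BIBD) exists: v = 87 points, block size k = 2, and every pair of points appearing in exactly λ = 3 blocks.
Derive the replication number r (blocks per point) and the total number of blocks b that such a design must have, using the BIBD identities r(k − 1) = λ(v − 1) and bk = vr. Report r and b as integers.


Any 2-(v, k, λ) BIBD satisfies two necessary conditions:
  (i)  Each point sits in r blocks, and counting incidences through any fixed point gives r(k − 1) = λ(v − 1), so r = λ(v − 1)/(k − 1).
  (ii) Total incidences bk = vr, so b = vr/k.
Step 1: r = λ(v − 1)/(k − 1) = 3·(87 − 1)/(2 − 1) = 3·86/1 = 258/1 = 258.
Step 2: b = vr/k = 87·258/2 = 22446/2 = 11223.
Check integrality: r = 258 ∈ Z ✓, b = 11223 ∈ Z ✓.
(These identities are necessary conditions: they determine r and b for any design with these parameters, but do not by themselves prove that one exists.)

r = 258, b = 11223.


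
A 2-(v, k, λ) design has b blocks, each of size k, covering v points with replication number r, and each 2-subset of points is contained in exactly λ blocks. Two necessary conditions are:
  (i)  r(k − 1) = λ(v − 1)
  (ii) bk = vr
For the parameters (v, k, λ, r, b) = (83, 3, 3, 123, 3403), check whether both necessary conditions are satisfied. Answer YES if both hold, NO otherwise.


Condition (i): r(k − 1) = 123·2 = 246; λ(v − 1) = 3·82 = 246. Match? YES.
Condition (ii): bk = 3403·3 = 10209; vr = 83·123 = 10209. Match? YES.
Both conditions hold? YES.

YES


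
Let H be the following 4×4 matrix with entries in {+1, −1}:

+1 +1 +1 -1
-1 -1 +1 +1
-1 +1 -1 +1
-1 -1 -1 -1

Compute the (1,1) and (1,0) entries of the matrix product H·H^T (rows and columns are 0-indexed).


Row 0 of H: [1, 1, 1, -1].
Row 1 of H: [-1, -1, 1, 1].
(H·H^T)[1][1] = Σ_j H[1][j]·H[1][j] = (-1)² + (-1)² + (1)² + (1)² = 1 + 1 + 1 + 1 = 4.
(H·H^T)[1][0] = Σ_j H[1][j]·H[0][j] = (-1)·(1) + (-1)·(1) + (1)·(1) + (1)·(-1) = -1 + -1 + 1 + -1 = -2.
Rows 1 and 0 are not orthogonal (dot product = -2 ≠ 0), so H is not a Hadamard matrix.

(1,1) entry = 4; (1,0) entry = -2.


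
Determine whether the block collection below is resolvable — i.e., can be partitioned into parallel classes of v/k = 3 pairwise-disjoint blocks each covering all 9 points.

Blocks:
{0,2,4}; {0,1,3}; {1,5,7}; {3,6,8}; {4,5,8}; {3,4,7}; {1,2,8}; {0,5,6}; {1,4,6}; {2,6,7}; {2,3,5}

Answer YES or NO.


v = 9, block size k = 3, number of blocks = 11.
For resolvability, blocks must partition into parallel classes of size v/k = 3.
Total blocks must therefore be a multiple of 3: 11 = 3·3 + 2 ⇒ not divisible ✗.
Resolvable? NO.

NO


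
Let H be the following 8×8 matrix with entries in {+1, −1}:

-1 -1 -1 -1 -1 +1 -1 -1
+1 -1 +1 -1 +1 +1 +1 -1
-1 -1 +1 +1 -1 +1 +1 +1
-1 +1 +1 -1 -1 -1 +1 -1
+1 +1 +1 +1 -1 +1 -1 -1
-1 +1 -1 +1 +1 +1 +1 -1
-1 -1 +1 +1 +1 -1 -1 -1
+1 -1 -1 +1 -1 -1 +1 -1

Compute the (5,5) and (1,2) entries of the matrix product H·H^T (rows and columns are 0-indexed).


Row 1 of H: [1, -1, 1, -1, 1, 1, 1, -1].
Row 2 of H: [-1, -1, 1, 1, -1, 1, 1, 1].
Row 5 of H: [-1, 1, -1, 1, 1, 1, 1, -1].
(H·H^T)[5][5] = Σ_j H[5][j]·H[5][j] = (-1)² + (1)² + (-1)² + (1)² + (1)² + (1)² + (1)² + (-1)² = 1 + 1 + 1 + 1 + 1 + 1 + 1 + 1 = 8.
(H·H^T)[1][2] = Σ_j H[1][j]·H[2][j] = (1)·(-1) + (-1)·(-1) + (1)·(1) + (-1)·(1) + (1)·(-1) + (1)·(1) + (1)·(1) + (-1)·(1) = -1 + 1 + 1 + -1 + -1 + 1 + 1 + -1 = 0.
So rows 1 and 2 are orthogonal; the diagonal entry equals n = 8.

(5,5) entry = 8; (1,2) entry = 0.


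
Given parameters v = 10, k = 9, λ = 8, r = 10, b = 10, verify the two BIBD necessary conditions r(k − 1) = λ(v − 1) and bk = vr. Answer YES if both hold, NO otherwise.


Condition (i): r(k − 1) = 10·8 = 80; λ(v − 1) = 8·9 = 72. Match? NO.
Condition (ii): bk = 10·9 = 90; vr = 10·10 = 100. Match? NO.
Both conditions hold? NO.

NO


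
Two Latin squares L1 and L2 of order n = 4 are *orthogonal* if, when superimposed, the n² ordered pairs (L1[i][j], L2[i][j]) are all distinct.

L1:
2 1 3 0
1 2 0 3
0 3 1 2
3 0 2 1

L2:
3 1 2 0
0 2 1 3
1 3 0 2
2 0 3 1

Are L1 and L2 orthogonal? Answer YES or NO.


Form the n² = 16 superimposed pairs (L1[i][j], L2[i][j]), row by row (rows and columns indexed from 0):
row 0: (2,3) (1,1) (3,2) (0,0)
row 1: (1,0) (2,2) (0,1) (3,3)
row 2: (0,1) (3,3) (1,0) (2,2)
row 3: (3,2) (0,0) (2,3) (1,1)
Orthogonality requires all 16 pairs distinct.
But the pair (0,1) repeats: cell (1,2) has L1 = 0, L2 = 1, and cell (2,0) has L1 = 0, L2 = 1.
A repeated pair means some other pair never occurs (only 8 distinct pairs out of 16), so the squares are not orthogonal.
Conclusion: NO.

NO


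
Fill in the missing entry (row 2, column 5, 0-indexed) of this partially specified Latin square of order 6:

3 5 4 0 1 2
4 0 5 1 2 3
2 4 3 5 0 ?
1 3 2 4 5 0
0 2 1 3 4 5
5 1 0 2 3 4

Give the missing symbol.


Row 2 contains symbols [0, 2, 3, 4, 5] — missing [1].
Column 5 contains symbols [0, 2, 3, 4, 5] — missing [1].
The missing symbol must appear in both missing sets; intersection = [1].
Therefore the hidden value is 1.

Missing value = 1.


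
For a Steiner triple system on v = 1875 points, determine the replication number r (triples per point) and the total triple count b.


An STS(v) is a 2-(v, 3, 1) BIBD: block size k = 3, λ = 1.
Replication: r(k − 1) = λ(v − 1) ⇒ r·2 = 1875 − 1 = 1874 ⇒ r = 937.
Block count: bk = vr ⇒ b·3 = 1875·937 = 1756875 ⇒ b = 585625.
(Check via b = v(v − 1)/6 = 1875·1874/6 = 3513750/6 = 585625.)

r = 937, b = 585625.


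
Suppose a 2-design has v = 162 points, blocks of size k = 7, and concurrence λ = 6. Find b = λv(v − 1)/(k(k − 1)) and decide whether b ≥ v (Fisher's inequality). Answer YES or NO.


b = λv(v − 1)/(k(k − 1)) = 6·162·161/(7·6) = 156492/42 = 3726.
Compare with v = 162: b ≥ v, so Fisher's inequality holds.

YES


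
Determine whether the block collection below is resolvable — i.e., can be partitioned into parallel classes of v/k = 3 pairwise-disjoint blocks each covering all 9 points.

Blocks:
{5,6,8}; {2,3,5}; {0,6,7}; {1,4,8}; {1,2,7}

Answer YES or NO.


v = 9, block size k = 3, number of blocks = 5.
For resolvability, blocks must partition into parallel classes of size v/k = 3.
Total blocks must therefore be a multiple of 3: 5 = 3·1 + 2 ⇒ not divisible ✗.
Resolvable? NO.

NO


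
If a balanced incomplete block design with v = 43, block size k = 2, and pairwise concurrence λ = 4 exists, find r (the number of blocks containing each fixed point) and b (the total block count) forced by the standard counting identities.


Any 2-(v, k, λ) BIBD satisfies two necessary conditions:
  (i)  Each point sits in r blocks, and counting incidences through any fixed point gives r(k − 1) = λ(v − 1), so r = λ(v − 1)/(k − 1).
  (ii) Total incidences bk = vr, so b = vr/k.
Step 1: r = λ(v − 1)/(k − 1) = 4·(43 − 1)/(2 − 1) = 4·42/1 = 168/1 = 168.
Step 2: b = vr/k = 43·168/2 = 7224/2 = 3612.
Check integrality: r = 168 ∈ Z ✓, b = 3612 ∈ Z ✓.
(These identities are necessary conditions: they determine r and b for any design with these parameters, but do not by themselves prove that one exists.)

r = 168, b = 3612.


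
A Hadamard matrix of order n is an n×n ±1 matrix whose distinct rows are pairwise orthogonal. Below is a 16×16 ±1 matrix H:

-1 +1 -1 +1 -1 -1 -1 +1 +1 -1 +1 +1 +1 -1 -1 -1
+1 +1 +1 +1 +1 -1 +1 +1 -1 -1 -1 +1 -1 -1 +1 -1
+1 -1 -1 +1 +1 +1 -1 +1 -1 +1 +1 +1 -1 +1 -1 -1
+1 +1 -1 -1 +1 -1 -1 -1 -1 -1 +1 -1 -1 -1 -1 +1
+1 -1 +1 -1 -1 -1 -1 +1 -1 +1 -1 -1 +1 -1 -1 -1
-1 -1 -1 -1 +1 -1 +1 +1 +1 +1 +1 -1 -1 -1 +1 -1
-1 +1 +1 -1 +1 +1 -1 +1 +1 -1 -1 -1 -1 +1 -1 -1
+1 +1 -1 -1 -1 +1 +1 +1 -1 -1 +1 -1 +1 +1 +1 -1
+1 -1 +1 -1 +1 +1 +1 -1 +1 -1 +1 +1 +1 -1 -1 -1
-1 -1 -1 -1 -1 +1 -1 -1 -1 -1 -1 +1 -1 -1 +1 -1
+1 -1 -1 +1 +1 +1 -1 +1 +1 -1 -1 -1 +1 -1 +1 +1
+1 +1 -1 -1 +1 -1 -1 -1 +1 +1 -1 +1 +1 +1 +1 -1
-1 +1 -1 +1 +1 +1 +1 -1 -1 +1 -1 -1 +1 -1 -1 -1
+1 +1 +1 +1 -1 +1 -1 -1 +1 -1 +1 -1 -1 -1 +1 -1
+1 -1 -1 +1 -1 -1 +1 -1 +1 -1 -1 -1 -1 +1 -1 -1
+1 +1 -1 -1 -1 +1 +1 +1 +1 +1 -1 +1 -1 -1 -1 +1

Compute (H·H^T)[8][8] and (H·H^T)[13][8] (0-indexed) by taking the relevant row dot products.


Row 8 of H: [1, -1, 1, -1, 1, 1, 1, -1, 1, -1, 1, 1, 1, -1, -1, -1].
Row 13 of H: [1, 1, 1, 1, -1, 1, -1, -1, 1, -1, 1, -1, -1, -1, 1, -1].
(H·H^T)[8][8] = Σ_j H[8][j]·H[8][j] = (1)² + (-1)² + (1)² + (-1)² + (1)² + (1)² + (1)² + (-1)² + (1)² + (-1)² + (1)² + (1)² + (1)² + (-1)² + (-1)² + (-1)² = 1 + 1 + 1 + 1 + 1 + 1 + 1 + 1 + 1 + 1 + 1 + 1 + 1 + 1 + 1 + 1 = 16.
(H·H^T)[13][8] = Σ_j H[13][j]·H[8][j] = (1)·(1) + (1)·(-1) + (1)·(1) + (1)·(-1) + (-1)·(1) + (1)·(1) + (-1)·(1) + (-1)·(-1) + (1)·(1) + (-1)·(-1) + (1)·(1) + (-1)·(1) + (-1)·(1) + (-1)·(-1) + (1)·(-1) + (-1)·(-1) = 1 + -1 + 1 + -1 + -1 + 1 + -1 + 1 + 1 + 1 + 1 + -1 + -1 + 1 + -1 + 1 = 2.
Rows 13 and 8 are not orthogonal (dot product = 2 ≠ 0), so H is not a Hadamard matrix.

(8,8) entry = 16; (13,8) entry = 2.


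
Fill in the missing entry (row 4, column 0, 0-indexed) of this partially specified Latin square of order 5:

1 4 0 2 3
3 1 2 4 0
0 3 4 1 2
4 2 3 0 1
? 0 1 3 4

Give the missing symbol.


Row 4 contains symbols [0, 1, 3, 4] — missing [2].
Column 0 contains symbols [0, 1, 3, 4] — missing [2].
The missing symbol must appear in both missing sets; intersection = [2].
Therefore the hidden value is 2.

Missing value = 2.


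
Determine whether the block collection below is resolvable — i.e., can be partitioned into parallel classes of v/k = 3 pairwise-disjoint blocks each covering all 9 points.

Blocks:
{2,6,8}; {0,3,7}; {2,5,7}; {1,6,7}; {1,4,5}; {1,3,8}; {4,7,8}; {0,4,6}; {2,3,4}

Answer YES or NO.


v = 9, block size k = 3, number of blocks = 9.
For resolvability, blocks must partition into parallel classes of size v/k = 3.
Total blocks must therefore be a multiple of 3: 9 = 3·3 + 0 ⇒ divisible ✓.
Consider block {1,6,7}. The only other block(s) in the collection disjoint from it are {2,3,4} — just 1 block(s). Any parallel class containing {1,6,7} would need 2 other blocks each disjoint from it, so no parallel class of size 3 can contain {1,6,7}.
Since every block must belong to some parallel class in a resolution, the collection cannot be partitioned into parallel classes.
Resolvable? NO.

NO


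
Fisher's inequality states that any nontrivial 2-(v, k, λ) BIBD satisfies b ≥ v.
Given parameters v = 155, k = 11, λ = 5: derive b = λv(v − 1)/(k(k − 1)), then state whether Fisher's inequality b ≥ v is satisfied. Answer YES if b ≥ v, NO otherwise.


r = λ(v − 1)/(k − 1) = 5·154/10 = 77.
b = vr/k = 155·77/11 = 1085.
Fisher's inequality: b ≥ v ⇔ 1085 ≥ 155? YES.

YES


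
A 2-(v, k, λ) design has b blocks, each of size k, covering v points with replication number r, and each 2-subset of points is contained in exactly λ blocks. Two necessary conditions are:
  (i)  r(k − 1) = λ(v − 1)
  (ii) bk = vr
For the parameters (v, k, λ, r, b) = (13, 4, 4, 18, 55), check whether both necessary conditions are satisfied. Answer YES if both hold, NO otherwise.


Condition (i): r(k − 1) = 18·3 = 54; λ(v − 1) = 4·12 = 48. Match? NO.
Condition (ii): bk = 55·4 = 220; vr = 13·18 = 234. Match? NO.
Both conditions hold? NO.

NO


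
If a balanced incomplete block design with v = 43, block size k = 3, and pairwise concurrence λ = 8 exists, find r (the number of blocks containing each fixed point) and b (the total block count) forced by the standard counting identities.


Any 2-(v, k, λ) BIBD satisfies two necessary conditions:
  (i)  Each point sits in r blocks, and counting incidences through any fixed point gives r(k − 1) = λ(v − 1), so r = λ(v − 1)/(k − 1).
  (ii) Total incidences bk = vr, so b = vr/k.
Step 1: r = λ(v − 1)/(k − 1) = 8·(43 − 1)/(3 − 1) = 8·42/2 = 336/2 = 168.
Step 2: b = vr/k = 43·168/3 = 7224/3 = 2408.
Check integrality: r = 168 ∈ Z ✓, b = 2408 ∈ Z ✓.
(These identities are necessary conditions: they determine r and b for any design with these parameters, but do not by themselves prove that one exists.)

r = 168, b = 2408.


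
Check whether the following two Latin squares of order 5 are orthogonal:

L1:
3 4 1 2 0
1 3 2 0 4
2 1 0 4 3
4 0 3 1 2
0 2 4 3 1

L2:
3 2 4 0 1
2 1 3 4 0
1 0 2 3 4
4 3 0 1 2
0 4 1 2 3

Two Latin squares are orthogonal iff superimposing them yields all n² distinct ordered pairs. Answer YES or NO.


Form the n² = 25 superimposed pairs (L1[i][j], L2[i][j]), row by row (rows and columns indexed from 0):
row 0: (3,3) (4,2) (1,4) (2,0) (0,1)
row 1: (1,2) (3,1) (2,3) (0,4) (4,0)
row 2: (2,1) (1,0) (0,2) (4,3) (3,4)
row 3: (4,4) (0,3) (3,0) (1,1) (2,2)
row 4: (0,0) (2,4) (4,1) (3,2) (1,3)
Orthogonality requires all 25 pairs distinct.
Check by first coordinate: for each symbol s of L1, list the L2 entries in the n cells where L1 = s; they must all differ.
  L1 = 0: L2 entries (in reading order) 1, 4, 2, 3, 0 — all 5 distinct ✓
  L1 = 1: L2 entries (in reading order) 4, 2, 0, 1, 3 — all 5 distinct ✓
  L1 = 2: L2 entries (in reading order) 0, 3, 1, 2, 4 — all 5 distinct ✓
  L1 = 3: L2 entries (in reading order) 3, 1, 4, 0, 2 — all 5 distinct ✓
  L1 = 4: L2 entries (in reading order) 2, 0, 3, 4, 1 — all 5 distinct ✓
Every symbol of L1 meets every symbol of L2 exactly once, so all 25 pairs are distinct (25 of 25).
Conclusion: YES.

YES


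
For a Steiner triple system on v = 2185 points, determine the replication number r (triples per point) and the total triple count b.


An STS(v) is a 2-(v, 3, 1) BIBD: block size k = 3, λ = 1.
Replication: r(k − 1) = λ(v − 1) ⇒ r·2 = 2185 − 1 = 2184 ⇒ r = 1092.
Block count: bk = vr ⇒ b·3 = 2185·1092 = 2386020 ⇒ b = 795340.

r = 1092, b = 795340.


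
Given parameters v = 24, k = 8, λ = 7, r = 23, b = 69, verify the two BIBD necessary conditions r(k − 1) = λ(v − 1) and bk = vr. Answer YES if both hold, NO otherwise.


Condition (i): r(k − 1) = 23·7 = 161; λ(v − 1) = 7·23 = 161. Match? YES.
Condition (ii): bk = 69·8 = 552; vr = 24·23 = 552. Match? YES.
Both conditions hold? YES.

YES
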